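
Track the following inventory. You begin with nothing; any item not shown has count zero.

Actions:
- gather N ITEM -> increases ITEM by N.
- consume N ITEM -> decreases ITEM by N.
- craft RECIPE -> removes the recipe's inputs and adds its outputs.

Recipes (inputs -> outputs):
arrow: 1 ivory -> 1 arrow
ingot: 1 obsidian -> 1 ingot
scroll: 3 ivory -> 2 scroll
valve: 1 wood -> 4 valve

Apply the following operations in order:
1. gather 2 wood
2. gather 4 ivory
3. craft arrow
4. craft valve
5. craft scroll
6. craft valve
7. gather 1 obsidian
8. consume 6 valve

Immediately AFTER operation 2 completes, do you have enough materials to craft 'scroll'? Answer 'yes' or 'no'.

Answer: yes

Derivation:
After 1 (gather 2 wood): wood=2
After 2 (gather 4 ivory): ivory=4 wood=2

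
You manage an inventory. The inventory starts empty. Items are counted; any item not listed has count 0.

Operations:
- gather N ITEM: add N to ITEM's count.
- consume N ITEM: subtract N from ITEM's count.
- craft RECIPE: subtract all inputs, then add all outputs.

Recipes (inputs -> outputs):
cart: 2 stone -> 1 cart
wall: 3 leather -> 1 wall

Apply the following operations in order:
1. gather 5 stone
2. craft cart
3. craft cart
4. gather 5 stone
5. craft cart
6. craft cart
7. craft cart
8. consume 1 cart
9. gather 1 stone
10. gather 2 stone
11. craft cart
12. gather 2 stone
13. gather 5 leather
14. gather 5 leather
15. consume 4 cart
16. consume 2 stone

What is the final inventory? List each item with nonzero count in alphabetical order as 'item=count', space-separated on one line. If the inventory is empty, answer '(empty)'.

After 1 (gather 5 stone): stone=5
After 2 (craft cart): cart=1 stone=3
After 3 (craft cart): cart=2 stone=1
After 4 (gather 5 stone): cart=2 stone=6
After 5 (craft cart): cart=3 stone=4
After 6 (craft cart): cart=4 stone=2
After 7 (craft cart): cart=5
After 8 (consume 1 cart): cart=4
After 9 (gather 1 stone): cart=4 stone=1
After 10 (gather 2 stone): cart=4 stone=3
After 11 (craft cart): cart=5 stone=1
After 12 (gather 2 stone): cart=5 stone=3
After 13 (gather 5 leather): cart=5 leather=5 stone=3
After 14 (gather 5 leather): cart=5 leather=10 stone=3
After 15 (consume 4 cart): cart=1 leather=10 stone=3
After 16 (consume 2 stone): cart=1 leather=10 stone=1

Answer: cart=1 leather=10 stone=1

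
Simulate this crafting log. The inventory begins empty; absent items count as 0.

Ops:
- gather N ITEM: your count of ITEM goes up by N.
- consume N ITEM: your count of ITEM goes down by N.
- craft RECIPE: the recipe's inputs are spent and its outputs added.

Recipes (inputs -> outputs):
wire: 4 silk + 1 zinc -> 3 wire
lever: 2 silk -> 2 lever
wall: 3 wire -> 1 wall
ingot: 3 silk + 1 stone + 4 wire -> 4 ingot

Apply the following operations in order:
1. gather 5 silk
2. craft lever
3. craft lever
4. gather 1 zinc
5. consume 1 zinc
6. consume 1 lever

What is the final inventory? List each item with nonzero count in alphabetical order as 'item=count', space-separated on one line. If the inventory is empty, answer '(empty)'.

Answer: lever=3 silk=1

Derivation:
After 1 (gather 5 silk): silk=5
After 2 (craft lever): lever=2 silk=3
After 3 (craft lever): lever=4 silk=1
After 4 (gather 1 zinc): lever=4 silk=1 zinc=1
After 5 (consume 1 zinc): lever=4 silk=1
After 6 (consume 1 lever): lever=3 silk=1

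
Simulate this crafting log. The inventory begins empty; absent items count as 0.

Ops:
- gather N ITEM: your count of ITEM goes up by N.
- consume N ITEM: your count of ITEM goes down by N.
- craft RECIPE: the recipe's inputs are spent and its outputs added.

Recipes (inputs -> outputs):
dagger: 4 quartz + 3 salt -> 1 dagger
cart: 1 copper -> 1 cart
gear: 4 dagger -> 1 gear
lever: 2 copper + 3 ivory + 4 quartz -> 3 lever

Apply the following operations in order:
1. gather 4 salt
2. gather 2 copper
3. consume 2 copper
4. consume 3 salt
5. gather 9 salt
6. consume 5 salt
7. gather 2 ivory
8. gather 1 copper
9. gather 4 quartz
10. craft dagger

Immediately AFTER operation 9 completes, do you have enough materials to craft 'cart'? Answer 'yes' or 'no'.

Answer: yes

Derivation:
After 1 (gather 4 salt): salt=4
After 2 (gather 2 copper): copper=2 salt=4
After 3 (consume 2 copper): salt=4
After 4 (consume 3 salt): salt=1
After 5 (gather 9 salt): salt=10
After 6 (consume 5 salt): salt=5
After 7 (gather 2 ivory): ivory=2 salt=5
After 8 (gather 1 copper): copper=1 ivory=2 salt=5
After 9 (gather 4 quartz): copper=1 ivory=2 quartz=4 salt=5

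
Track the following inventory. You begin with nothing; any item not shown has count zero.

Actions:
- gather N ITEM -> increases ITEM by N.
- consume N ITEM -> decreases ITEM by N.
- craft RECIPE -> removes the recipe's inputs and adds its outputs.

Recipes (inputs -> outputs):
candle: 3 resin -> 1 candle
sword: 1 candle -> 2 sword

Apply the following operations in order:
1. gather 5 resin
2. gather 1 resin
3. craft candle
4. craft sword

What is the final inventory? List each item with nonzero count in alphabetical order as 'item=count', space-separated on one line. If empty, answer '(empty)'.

After 1 (gather 5 resin): resin=5
After 2 (gather 1 resin): resin=6
After 3 (craft candle): candle=1 resin=3
After 4 (craft sword): resin=3 sword=2

Answer: resin=3 sword=2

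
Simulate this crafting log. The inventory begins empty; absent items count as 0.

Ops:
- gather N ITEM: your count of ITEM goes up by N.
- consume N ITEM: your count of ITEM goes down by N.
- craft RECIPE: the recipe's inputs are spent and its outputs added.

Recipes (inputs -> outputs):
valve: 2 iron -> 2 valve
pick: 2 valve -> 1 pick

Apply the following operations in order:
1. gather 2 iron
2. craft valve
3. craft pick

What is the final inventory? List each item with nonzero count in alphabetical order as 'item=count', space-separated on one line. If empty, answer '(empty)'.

Answer: pick=1

Derivation:
After 1 (gather 2 iron): iron=2
After 2 (craft valve): valve=2
After 3 (craft pick): pick=1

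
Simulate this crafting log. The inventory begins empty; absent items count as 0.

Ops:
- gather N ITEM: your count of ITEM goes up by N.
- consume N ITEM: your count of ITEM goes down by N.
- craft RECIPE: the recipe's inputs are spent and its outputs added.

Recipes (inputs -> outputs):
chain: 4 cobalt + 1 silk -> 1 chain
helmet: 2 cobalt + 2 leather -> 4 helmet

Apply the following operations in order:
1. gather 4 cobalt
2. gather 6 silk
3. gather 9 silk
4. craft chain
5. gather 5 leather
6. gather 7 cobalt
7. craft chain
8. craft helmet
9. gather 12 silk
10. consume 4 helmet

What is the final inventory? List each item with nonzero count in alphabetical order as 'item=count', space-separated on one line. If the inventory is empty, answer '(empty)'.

After 1 (gather 4 cobalt): cobalt=4
After 2 (gather 6 silk): cobalt=4 silk=6
After 3 (gather 9 silk): cobalt=4 silk=15
After 4 (craft chain): chain=1 silk=14
After 5 (gather 5 leather): chain=1 leather=5 silk=14
After 6 (gather 7 cobalt): chain=1 cobalt=7 leather=5 silk=14
After 7 (craft chain): chain=2 cobalt=3 leather=5 silk=13
After 8 (craft helmet): chain=2 cobalt=1 helmet=4 leather=3 silk=13
After 9 (gather 12 silk): chain=2 cobalt=1 helmet=4 leather=3 silk=25
After 10 (consume 4 helmet): chain=2 cobalt=1 leather=3 silk=25

Answer: chain=2 cobalt=1 leather=3 silk=25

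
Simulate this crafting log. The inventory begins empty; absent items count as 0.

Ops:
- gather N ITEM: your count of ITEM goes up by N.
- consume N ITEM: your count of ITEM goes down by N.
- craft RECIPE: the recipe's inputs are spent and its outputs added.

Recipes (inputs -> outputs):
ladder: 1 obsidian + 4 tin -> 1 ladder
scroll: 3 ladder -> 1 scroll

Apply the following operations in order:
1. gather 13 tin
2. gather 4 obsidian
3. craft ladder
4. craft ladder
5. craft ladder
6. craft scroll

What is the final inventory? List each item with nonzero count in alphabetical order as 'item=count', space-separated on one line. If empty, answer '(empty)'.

Answer: obsidian=1 scroll=1 tin=1

Derivation:
After 1 (gather 13 tin): tin=13
After 2 (gather 4 obsidian): obsidian=4 tin=13
After 3 (craft ladder): ladder=1 obsidian=3 tin=9
After 4 (craft ladder): ladder=2 obsidian=2 tin=5
After 5 (craft ladder): ladder=3 obsidian=1 tin=1
After 6 (craft scroll): obsidian=1 scroll=1 tin=1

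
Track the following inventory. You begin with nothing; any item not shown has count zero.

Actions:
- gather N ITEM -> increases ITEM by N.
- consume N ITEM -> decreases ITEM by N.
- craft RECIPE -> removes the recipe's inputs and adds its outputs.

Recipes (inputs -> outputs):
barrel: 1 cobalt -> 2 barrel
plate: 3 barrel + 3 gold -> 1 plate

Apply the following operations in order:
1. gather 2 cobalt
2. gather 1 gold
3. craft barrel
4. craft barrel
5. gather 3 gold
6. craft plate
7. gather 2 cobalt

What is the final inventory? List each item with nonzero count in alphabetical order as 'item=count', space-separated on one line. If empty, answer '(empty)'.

Answer: barrel=1 cobalt=2 gold=1 plate=1

Derivation:
After 1 (gather 2 cobalt): cobalt=2
After 2 (gather 1 gold): cobalt=2 gold=1
After 3 (craft barrel): barrel=2 cobalt=1 gold=1
After 4 (craft barrel): barrel=4 gold=1
After 5 (gather 3 gold): barrel=4 gold=4
After 6 (craft plate): barrel=1 gold=1 plate=1
After 7 (gather 2 cobalt): barrel=1 cobalt=2 gold=1 plate=1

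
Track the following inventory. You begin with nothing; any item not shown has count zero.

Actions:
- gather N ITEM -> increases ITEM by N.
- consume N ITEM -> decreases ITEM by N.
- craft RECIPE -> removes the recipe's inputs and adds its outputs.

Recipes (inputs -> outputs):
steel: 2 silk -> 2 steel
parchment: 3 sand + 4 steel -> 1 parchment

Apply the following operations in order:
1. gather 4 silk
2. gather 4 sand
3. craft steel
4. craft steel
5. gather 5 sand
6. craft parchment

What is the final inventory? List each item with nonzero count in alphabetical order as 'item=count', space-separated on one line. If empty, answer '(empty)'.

After 1 (gather 4 silk): silk=4
After 2 (gather 4 sand): sand=4 silk=4
After 3 (craft steel): sand=4 silk=2 steel=2
After 4 (craft steel): sand=4 steel=4
After 5 (gather 5 sand): sand=9 steel=4
After 6 (craft parchment): parchment=1 sand=6

Answer: parchment=1 sand=6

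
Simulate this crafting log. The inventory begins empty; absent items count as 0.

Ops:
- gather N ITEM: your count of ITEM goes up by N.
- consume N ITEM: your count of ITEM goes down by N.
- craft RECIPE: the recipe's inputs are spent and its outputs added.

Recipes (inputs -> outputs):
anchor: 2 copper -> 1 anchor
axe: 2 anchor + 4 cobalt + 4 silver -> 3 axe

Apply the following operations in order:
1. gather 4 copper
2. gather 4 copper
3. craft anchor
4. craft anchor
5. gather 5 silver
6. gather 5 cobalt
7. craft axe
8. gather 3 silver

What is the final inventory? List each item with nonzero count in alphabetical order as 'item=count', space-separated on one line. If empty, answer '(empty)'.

Answer: axe=3 cobalt=1 copper=4 silver=4

Derivation:
After 1 (gather 4 copper): copper=4
After 2 (gather 4 copper): copper=8
After 3 (craft anchor): anchor=1 copper=6
After 4 (craft anchor): anchor=2 copper=4
After 5 (gather 5 silver): anchor=2 copper=4 silver=5
After 6 (gather 5 cobalt): anchor=2 cobalt=5 copper=4 silver=5
After 7 (craft axe): axe=3 cobalt=1 copper=4 silver=1
After 8 (gather 3 silver): axe=3 cobalt=1 copper=4 silver=4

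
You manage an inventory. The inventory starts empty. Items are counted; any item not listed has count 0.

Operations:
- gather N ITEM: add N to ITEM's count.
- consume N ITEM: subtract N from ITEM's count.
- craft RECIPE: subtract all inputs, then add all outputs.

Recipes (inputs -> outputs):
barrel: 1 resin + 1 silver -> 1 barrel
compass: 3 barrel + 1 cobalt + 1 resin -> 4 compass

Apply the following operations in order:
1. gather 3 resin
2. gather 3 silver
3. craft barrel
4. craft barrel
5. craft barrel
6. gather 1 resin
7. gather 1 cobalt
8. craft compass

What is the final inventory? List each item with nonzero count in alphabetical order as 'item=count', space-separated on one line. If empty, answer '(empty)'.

Answer: compass=4

Derivation:
After 1 (gather 3 resin): resin=3
After 2 (gather 3 silver): resin=3 silver=3
After 3 (craft barrel): barrel=1 resin=2 silver=2
After 4 (craft barrel): barrel=2 resin=1 silver=1
After 5 (craft barrel): barrel=3
After 6 (gather 1 resin): barrel=3 resin=1
After 7 (gather 1 cobalt): barrel=3 cobalt=1 resin=1
After 8 (craft compass): compass=4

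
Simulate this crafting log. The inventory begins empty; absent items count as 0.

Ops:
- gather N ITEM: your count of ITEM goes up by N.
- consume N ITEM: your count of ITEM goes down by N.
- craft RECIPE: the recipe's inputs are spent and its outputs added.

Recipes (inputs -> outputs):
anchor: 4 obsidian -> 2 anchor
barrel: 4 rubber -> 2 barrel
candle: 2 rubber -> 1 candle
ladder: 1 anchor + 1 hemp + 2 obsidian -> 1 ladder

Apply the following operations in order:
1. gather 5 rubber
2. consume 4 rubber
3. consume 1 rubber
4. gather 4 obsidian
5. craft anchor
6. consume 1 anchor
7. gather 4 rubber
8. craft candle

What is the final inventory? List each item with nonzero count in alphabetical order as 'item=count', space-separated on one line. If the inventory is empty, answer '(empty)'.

After 1 (gather 5 rubber): rubber=5
After 2 (consume 4 rubber): rubber=1
After 3 (consume 1 rubber): (empty)
After 4 (gather 4 obsidian): obsidian=4
After 5 (craft anchor): anchor=2
After 6 (consume 1 anchor): anchor=1
After 7 (gather 4 rubber): anchor=1 rubber=4
After 8 (craft candle): anchor=1 candle=1 rubber=2

Answer: anchor=1 candle=1 rubber=2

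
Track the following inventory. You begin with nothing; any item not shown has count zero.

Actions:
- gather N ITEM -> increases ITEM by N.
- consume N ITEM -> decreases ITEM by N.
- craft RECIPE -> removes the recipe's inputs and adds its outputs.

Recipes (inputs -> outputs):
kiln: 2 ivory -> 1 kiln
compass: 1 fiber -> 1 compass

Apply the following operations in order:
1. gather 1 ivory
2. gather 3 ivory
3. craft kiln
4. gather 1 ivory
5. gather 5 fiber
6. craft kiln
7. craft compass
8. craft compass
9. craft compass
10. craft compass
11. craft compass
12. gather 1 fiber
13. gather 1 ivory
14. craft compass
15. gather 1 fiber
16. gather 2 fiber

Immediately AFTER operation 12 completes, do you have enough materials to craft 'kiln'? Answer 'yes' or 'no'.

Answer: no

Derivation:
After 1 (gather 1 ivory): ivory=1
After 2 (gather 3 ivory): ivory=4
After 3 (craft kiln): ivory=2 kiln=1
After 4 (gather 1 ivory): ivory=3 kiln=1
After 5 (gather 5 fiber): fiber=5 ivory=3 kiln=1
After 6 (craft kiln): fiber=5 ivory=1 kiln=2
After 7 (craft compass): compass=1 fiber=4 ivory=1 kiln=2
After 8 (craft compass): compass=2 fiber=3 ivory=1 kiln=2
After 9 (craft compass): compass=3 fiber=2 ivory=1 kiln=2
After 10 (craft compass): compass=4 fiber=1 ivory=1 kiln=2
After 11 (craft compass): compass=5 ivory=1 kiln=2
After 12 (gather 1 fiber): compass=5 fiber=1 ivory=1 kiln=2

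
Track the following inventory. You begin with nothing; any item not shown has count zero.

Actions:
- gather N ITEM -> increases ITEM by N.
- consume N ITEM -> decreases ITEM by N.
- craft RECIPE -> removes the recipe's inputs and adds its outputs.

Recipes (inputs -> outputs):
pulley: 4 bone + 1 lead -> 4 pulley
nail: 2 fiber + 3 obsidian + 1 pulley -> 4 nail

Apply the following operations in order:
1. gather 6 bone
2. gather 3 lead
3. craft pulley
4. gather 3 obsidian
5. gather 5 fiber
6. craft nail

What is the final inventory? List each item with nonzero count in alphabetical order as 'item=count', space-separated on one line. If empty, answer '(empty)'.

Answer: bone=2 fiber=3 lead=2 nail=4 pulley=3

Derivation:
After 1 (gather 6 bone): bone=6
After 2 (gather 3 lead): bone=6 lead=3
After 3 (craft pulley): bone=2 lead=2 pulley=4
After 4 (gather 3 obsidian): bone=2 lead=2 obsidian=3 pulley=4
After 5 (gather 5 fiber): bone=2 fiber=5 lead=2 obsidian=3 pulley=4
After 6 (craft nail): bone=2 fiber=3 lead=2 nail=4 pulley=3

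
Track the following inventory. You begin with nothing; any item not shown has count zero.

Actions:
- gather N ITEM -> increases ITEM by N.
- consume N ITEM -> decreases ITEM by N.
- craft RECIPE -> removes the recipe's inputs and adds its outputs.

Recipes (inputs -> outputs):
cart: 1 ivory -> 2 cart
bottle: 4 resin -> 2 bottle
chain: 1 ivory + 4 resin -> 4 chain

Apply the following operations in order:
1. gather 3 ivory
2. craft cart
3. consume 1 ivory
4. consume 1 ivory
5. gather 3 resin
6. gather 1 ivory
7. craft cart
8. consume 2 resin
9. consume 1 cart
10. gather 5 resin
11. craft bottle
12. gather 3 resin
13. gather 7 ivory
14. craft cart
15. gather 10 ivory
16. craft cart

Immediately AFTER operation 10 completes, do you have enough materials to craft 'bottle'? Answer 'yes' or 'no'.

Answer: yes

Derivation:
After 1 (gather 3 ivory): ivory=3
After 2 (craft cart): cart=2 ivory=2
After 3 (consume 1 ivory): cart=2 ivory=1
After 4 (consume 1 ivory): cart=2
After 5 (gather 3 resin): cart=2 resin=3
After 6 (gather 1 ivory): cart=2 ivory=1 resin=3
After 7 (craft cart): cart=4 resin=3
After 8 (consume 2 resin): cart=4 resin=1
After 9 (consume 1 cart): cart=3 resin=1
After 10 (gather 5 resin): cart=3 resin=6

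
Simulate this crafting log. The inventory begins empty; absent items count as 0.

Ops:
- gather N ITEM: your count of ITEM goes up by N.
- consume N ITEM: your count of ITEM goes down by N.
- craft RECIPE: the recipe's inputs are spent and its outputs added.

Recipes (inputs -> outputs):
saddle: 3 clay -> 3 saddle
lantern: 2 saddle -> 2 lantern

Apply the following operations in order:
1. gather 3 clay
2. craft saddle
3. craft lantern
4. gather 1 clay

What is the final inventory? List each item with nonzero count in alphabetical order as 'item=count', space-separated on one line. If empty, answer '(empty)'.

After 1 (gather 3 clay): clay=3
After 2 (craft saddle): saddle=3
After 3 (craft lantern): lantern=2 saddle=1
After 4 (gather 1 clay): clay=1 lantern=2 saddle=1

Answer: clay=1 lantern=2 saddle=1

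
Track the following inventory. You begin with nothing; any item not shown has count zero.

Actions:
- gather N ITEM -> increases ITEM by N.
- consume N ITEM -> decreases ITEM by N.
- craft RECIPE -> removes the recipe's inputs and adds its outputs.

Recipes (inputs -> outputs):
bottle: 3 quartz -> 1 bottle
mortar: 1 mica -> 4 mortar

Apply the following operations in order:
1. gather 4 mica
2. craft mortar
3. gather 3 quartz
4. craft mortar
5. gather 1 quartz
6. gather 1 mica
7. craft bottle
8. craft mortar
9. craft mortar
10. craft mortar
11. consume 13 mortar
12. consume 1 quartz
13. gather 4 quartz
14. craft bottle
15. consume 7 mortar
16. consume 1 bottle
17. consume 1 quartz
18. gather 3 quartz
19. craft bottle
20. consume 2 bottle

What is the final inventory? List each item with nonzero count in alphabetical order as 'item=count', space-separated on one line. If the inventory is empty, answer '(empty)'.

After 1 (gather 4 mica): mica=4
After 2 (craft mortar): mica=3 mortar=4
After 3 (gather 3 quartz): mica=3 mortar=4 quartz=3
After 4 (craft mortar): mica=2 mortar=8 quartz=3
After 5 (gather 1 quartz): mica=2 mortar=8 quartz=4
After 6 (gather 1 mica): mica=3 mortar=8 quartz=4
After 7 (craft bottle): bottle=1 mica=3 mortar=8 quartz=1
After 8 (craft mortar): bottle=1 mica=2 mortar=12 quartz=1
After 9 (craft mortar): bottle=1 mica=1 mortar=16 quartz=1
After 10 (craft mortar): bottle=1 mortar=20 quartz=1
After 11 (consume 13 mortar): bottle=1 mortar=7 quartz=1
After 12 (consume 1 quartz): bottle=1 mortar=7
After 13 (gather 4 quartz): bottle=1 mortar=7 quartz=4
After 14 (craft bottle): bottle=2 mortar=7 quartz=1
After 15 (consume 7 mortar): bottle=2 quartz=1
After 16 (consume 1 bottle): bottle=1 quartz=1
After 17 (consume 1 quartz): bottle=1
After 18 (gather 3 quartz): bottle=1 quartz=3
After 19 (craft bottle): bottle=2
After 20 (consume 2 bottle): (empty)

Answer: (empty)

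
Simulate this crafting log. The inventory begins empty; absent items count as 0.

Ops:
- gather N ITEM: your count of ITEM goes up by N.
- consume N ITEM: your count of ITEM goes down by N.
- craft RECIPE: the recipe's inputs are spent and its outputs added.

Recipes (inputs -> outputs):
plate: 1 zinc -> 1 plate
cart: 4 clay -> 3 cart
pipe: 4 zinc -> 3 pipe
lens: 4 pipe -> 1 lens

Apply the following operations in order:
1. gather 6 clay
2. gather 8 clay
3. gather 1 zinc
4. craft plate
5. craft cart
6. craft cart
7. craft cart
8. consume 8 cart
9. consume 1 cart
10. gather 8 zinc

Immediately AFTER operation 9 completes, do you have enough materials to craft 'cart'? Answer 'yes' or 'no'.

After 1 (gather 6 clay): clay=6
After 2 (gather 8 clay): clay=14
After 3 (gather 1 zinc): clay=14 zinc=1
After 4 (craft plate): clay=14 plate=1
After 5 (craft cart): cart=3 clay=10 plate=1
After 6 (craft cart): cart=6 clay=6 plate=1
After 7 (craft cart): cart=9 clay=2 plate=1
After 8 (consume 8 cart): cart=1 clay=2 plate=1
After 9 (consume 1 cart): clay=2 plate=1

Answer: no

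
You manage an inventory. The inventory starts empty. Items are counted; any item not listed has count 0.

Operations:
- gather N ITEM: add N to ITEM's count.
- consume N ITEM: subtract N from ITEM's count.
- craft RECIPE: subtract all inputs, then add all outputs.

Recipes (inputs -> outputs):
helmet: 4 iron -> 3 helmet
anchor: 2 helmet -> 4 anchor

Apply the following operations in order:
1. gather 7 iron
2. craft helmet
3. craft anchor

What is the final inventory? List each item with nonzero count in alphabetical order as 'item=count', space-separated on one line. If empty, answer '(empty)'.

Answer: anchor=4 helmet=1 iron=3

Derivation:
After 1 (gather 7 iron): iron=7
After 2 (craft helmet): helmet=3 iron=3
After 3 (craft anchor): anchor=4 helmet=1 iron=3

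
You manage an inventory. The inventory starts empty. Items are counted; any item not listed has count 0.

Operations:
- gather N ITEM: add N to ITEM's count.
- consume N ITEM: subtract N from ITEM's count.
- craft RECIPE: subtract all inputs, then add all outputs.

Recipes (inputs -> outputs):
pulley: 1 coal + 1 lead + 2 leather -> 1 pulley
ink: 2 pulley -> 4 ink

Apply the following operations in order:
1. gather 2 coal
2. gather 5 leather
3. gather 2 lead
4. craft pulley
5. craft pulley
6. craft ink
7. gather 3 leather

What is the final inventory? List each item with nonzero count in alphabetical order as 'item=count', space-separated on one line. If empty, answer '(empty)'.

Answer: ink=4 leather=4

Derivation:
After 1 (gather 2 coal): coal=2
After 2 (gather 5 leather): coal=2 leather=5
After 3 (gather 2 lead): coal=2 lead=2 leather=5
After 4 (craft pulley): coal=1 lead=1 leather=3 pulley=1
After 5 (craft pulley): leather=1 pulley=2
After 6 (craft ink): ink=4 leather=1
After 7 (gather 3 leather): ink=4 leather=4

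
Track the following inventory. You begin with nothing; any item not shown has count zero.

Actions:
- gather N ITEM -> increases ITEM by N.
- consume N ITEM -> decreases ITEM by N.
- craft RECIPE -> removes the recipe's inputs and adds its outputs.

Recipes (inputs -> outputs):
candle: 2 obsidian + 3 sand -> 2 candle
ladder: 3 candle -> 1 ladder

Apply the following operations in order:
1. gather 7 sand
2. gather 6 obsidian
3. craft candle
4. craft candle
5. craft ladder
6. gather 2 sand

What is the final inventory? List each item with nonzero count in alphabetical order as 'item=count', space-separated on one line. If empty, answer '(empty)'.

After 1 (gather 7 sand): sand=7
After 2 (gather 6 obsidian): obsidian=6 sand=7
After 3 (craft candle): candle=2 obsidian=4 sand=4
After 4 (craft candle): candle=4 obsidian=2 sand=1
After 5 (craft ladder): candle=1 ladder=1 obsidian=2 sand=1
After 6 (gather 2 sand): candle=1 ladder=1 obsidian=2 sand=3

Answer: candle=1 ladder=1 obsidian=2 sand=3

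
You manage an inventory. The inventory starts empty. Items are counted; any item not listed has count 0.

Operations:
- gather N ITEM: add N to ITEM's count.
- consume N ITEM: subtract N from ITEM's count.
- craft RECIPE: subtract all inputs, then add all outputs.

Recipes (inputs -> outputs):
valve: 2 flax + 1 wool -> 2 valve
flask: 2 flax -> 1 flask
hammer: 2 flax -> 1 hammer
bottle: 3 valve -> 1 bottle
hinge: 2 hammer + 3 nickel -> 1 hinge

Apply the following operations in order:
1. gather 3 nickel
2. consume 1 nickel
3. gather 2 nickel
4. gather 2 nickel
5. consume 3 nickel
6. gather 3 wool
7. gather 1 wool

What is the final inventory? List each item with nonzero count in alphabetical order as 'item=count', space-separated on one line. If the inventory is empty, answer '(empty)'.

Answer: nickel=3 wool=4

Derivation:
After 1 (gather 3 nickel): nickel=3
After 2 (consume 1 nickel): nickel=2
After 3 (gather 2 nickel): nickel=4
After 4 (gather 2 nickel): nickel=6
After 5 (consume 3 nickel): nickel=3
After 6 (gather 3 wool): nickel=3 wool=3
After 7 (gather 1 wool): nickel=3 wool=4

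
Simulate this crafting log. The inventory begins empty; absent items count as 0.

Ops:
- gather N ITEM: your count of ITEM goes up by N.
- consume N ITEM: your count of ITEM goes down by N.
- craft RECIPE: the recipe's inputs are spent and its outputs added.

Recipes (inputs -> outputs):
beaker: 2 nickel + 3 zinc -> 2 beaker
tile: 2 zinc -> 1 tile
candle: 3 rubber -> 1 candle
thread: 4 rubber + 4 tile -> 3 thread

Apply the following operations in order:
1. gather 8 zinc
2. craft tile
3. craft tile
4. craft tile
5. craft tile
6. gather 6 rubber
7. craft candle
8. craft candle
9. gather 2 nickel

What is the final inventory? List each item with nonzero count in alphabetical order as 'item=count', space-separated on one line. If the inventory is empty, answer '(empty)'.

Answer: candle=2 nickel=2 tile=4

Derivation:
After 1 (gather 8 zinc): zinc=8
After 2 (craft tile): tile=1 zinc=6
After 3 (craft tile): tile=2 zinc=4
After 4 (craft tile): tile=3 zinc=2
After 5 (craft tile): tile=4
After 6 (gather 6 rubber): rubber=6 tile=4
After 7 (craft candle): candle=1 rubber=3 tile=4
After 8 (craft candle): candle=2 tile=4
After 9 (gather 2 nickel): candle=2 nickel=2 tile=4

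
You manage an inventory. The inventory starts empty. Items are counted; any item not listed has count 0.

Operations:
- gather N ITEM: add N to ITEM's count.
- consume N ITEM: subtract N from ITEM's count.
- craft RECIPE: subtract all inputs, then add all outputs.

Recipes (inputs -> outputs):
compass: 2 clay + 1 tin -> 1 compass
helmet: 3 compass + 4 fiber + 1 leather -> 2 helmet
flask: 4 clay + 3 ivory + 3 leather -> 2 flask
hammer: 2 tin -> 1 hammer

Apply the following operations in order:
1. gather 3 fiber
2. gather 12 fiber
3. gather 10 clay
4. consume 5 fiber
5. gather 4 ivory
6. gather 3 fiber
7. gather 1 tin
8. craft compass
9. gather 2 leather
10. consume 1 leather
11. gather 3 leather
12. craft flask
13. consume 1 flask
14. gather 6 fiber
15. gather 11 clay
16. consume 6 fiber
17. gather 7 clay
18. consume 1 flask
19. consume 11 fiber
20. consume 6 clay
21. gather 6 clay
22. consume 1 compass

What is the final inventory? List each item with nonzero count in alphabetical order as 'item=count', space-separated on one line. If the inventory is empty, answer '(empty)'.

After 1 (gather 3 fiber): fiber=3
After 2 (gather 12 fiber): fiber=15
After 3 (gather 10 clay): clay=10 fiber=15
After 4 (consume 5 fiber): clay=10 fiber=10
After 5 (gather 4 ivory): clay=10 fiber=10 ivory=4
After 6 (gather 3 fiber): clay=10 fiber=13 ivory=4
After 7 (gather 1 tin): clay=10 fiber=13 ivory=4 tin=1
After 8 (craft compass): clay=8 compass=1 fiber=13 ivory=4
After 9 (gather 2 leather): clay=8 compass=1 fiber=13 ivory=4 leather=2
After 10 (consume 1 leather): clay=8 compass=1 fiber=13 ivory=4 leather=1
After 11 (gather 3 leather): clay=8 compass=1 fiber=13 ivory=4 leather=4
After 12 (craft flask): clay=4 compass=1 fiber=13 flask=2 ivory=1 leather=1
After 13 (consume 1 flask): clay=4 compass=1 fiber=13 flask=1 ivory=1 leather=1
After 14 (gather 6 fiber): clay=4 compass=1 fiber=19 flask=1 ivory=1 leather=1
After 15 (gather 11 clay): clay=15 compass=1 fiber=19 flask=1 ivory=1 leather=1
After 16 (consume 6 fiber): clay=15 compass=1 fiber=13 flask=1 ivory=1 leather=1
After 17 (gather 7 clay): clay=22 compass=1 fiber=13 flask=1 ivory=1 leather=1
After 18 (consume 1 flask): clay=22 compass=1 fiber=13 ivory=1 leather=1
After 19 (consume 11 fiber): clay=22 compass=1 fiber=2 ivory=1 leather=1
After 20 (consume 6 clay): clay=16 compass=1 fiber=2 ivory=1 leather=1
After 21 (gather 6 clay): clay=22 compass=1 fiber=2 ivory=1 leather=1
After 22 (consume 1 compass): clay=22 fiber=2 ivory=1 leather=1

Answer: clay=22 fiber=2 ivory=1 leather=1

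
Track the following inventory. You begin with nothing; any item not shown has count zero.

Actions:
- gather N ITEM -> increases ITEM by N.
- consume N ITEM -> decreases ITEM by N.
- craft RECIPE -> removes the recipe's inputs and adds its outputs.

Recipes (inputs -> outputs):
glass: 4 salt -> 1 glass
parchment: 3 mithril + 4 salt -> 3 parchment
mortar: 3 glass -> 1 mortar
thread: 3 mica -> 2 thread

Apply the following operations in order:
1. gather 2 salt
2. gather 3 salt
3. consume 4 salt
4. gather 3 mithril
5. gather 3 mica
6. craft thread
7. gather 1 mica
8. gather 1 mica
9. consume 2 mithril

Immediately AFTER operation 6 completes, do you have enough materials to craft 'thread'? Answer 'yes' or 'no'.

Answer: no

Derivation:
After 1 (gather 2 salt): salt=2
After 2 (gather 3 salt): salt=5
After 3 (consume 4 salt): salt=1
After 4 (gather 3 mithril): mithril=3 salt=1
After 5 (gather 3 mica): mica=3 mithril=3 salt=1
After 6 (craft thread): mithril=3 salt=1 thread=2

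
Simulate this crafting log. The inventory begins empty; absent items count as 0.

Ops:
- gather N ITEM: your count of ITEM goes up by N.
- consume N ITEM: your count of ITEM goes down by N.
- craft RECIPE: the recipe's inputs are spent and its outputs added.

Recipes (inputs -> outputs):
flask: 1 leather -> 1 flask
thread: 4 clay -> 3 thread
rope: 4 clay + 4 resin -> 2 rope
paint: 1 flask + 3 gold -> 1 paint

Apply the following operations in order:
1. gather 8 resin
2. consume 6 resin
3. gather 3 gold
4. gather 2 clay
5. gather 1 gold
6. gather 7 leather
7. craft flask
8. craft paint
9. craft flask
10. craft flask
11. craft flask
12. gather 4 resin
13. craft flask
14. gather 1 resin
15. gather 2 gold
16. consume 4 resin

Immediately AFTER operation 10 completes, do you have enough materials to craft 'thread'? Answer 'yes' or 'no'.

Answer: no

Derivation:
After 1 (gather 8 resin): resin=8
After 2 (consume 6 resin): resin=2
After 3 (gather 3 gold): gold=3 resin=2
After 4 (gather 2 clay): clay=2 gold=3 resin=2
After 5 (gather 1 gold): clay=2 gold=4 resin=2
After 6 (gather 7 leather): clay=2 gold=4 leather=7 resin=2
After 7 (craft flask): clay=2 flask=1 gold=4 leather=6 resin=2
After 8 (craft paint): clay=2 gold=1 leather=6 paint=1 resin=2
After 9 (craft flask): clay=2 flask=1 gold=1 leather=5 paint=1 resin=2
After 10 (craft flask): clay=2 flask=2 gold=1 leather=4 paint=1 resin=2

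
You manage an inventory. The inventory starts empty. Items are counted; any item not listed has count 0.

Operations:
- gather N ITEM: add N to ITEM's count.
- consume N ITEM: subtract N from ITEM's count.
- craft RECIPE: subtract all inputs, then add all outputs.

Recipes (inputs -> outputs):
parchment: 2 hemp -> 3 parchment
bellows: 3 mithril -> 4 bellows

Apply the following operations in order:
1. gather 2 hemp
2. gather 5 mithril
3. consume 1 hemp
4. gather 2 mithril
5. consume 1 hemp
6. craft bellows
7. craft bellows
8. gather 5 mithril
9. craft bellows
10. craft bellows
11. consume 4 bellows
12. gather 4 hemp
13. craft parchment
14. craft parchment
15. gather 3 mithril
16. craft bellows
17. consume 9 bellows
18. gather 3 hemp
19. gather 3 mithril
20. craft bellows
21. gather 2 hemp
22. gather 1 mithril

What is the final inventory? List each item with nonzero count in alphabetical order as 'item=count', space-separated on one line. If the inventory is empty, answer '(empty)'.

Answer: bellows=11 hemp=5 mithril=1 parchment=6

Derivation:
After 1 (gather 2 hemp): hemp=2
After 2 (gather 5 mithril): hemp=2 mithril=5
After 3 (consume 1 hemp): hemp=1 mithril=5
After 4 (gather 2 mithril): hemp=1 mithril=7
After 5 (consume 1 hemp): mithril=7
After 6 (craft bellows): bellows=4 mithril=4
After 7 (craft bellows): bellows=8 mithril=1
After 8 (gather 5 mithril): bellows=8 mithril=6
After 9 (craft bellows): bellows=12 mithril=3
After 10 (craft bellows): bellows=16
After 11 (consume 4 bellows): bellows=12
After 12 (gather 4 hemp): bellows=12 hemp=4
After 13 (craft parchment): bellows=12 hemp=2 parchment=3
After 14 (craft parchment): bellows=12 parchment=6
After 15 (gather 3 mithril): bellows=12 mithril=3 parchment=6
After 16 (craft bellows): bellows=16 parchment=6
After 17 (consume 9 bellows): bellows=7 parchment=6
After 18 (gather 3 hemp): bellows=7 hemp=3 parchment=6
After 19 (gather 3 mithril): bellows=7 hemp=3 mithril=3 parchment=6
After 20 (craft bellows): bellows=11 hemp=3 parchment=6
After 21 (gather 2 hemp): bellows=11 hemp=5 parchment=6
After 22 (gather 1 mithril): bellows=11 hemp=5 mithril=1 parchment=6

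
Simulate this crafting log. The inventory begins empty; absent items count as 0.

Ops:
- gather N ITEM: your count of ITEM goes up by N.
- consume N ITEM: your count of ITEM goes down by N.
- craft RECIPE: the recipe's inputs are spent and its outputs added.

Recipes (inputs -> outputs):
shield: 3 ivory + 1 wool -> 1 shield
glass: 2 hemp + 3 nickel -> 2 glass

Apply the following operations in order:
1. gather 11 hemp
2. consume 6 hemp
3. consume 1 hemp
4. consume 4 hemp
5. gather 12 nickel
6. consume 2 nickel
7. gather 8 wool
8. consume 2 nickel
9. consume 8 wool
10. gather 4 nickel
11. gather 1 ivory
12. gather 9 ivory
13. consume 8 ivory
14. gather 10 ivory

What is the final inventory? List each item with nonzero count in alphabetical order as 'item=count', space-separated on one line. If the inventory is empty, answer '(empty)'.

Answer: ivory=12 nickel=12

Derivation:
After 1 (gather 11 hemp): hemp=11
After 2 (consume 6 hemp): hemp=5
After 3 (consume 1 hemp): hemp=4
After 4 (consume 4 hemp): (empty)
After 5 (gather 12 nickel): nickel=12
After 6 (consume 2 nickel): nickel=10
After 7 (gather 8 wool): nickel=10 wool=8
After 8 (consume 2 nickel): nickel=8 wool=8
After 9 (consume 8 wool): nickel=8
After 10 (gather 4 nickel): nickel=12
After 11 (gather 1 ivory): ivory=1 nickel=12
After 12 (gather 9 ivory): ivory=10 nickel=12
After 13 (consume 8 ivory): ivory=2 nickel=12
After 14 (gather 10 ivory): ivory=12 nickel=12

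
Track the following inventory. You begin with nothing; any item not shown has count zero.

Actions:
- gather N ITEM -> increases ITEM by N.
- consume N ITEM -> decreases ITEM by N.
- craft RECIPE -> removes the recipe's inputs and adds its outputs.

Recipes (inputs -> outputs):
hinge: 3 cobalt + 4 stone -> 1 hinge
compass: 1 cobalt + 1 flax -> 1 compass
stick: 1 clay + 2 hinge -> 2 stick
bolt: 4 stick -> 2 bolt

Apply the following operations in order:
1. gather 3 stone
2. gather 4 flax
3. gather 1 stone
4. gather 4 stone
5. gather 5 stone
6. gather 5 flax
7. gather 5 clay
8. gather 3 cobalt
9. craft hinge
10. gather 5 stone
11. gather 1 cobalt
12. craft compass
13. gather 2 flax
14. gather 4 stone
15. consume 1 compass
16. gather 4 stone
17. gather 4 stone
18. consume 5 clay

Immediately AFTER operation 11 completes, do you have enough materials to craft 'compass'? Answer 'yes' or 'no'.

Answer: yes

Derivation:
After 1 (gather 3 stone): stone=3
After 2 (gather 4 flax): flax=4 stone=3
After 3 (gather 1 stone): flax=4 stone=4
After 4 (gather 4 stone): flax=4 stone=8
After 5 (gather 5 stone): flax=4 stone=13
After 6 (gather 5 flax): flax=9 stone=13
After 7 (gather 5 clay): clay=5 flax=9 stone=13
After 8 (gather 3 cobalt): clay=5 cobalt=3 flax=9 stone=13
After 9 (craft hinge): clay=5 flax=9 hinge=1 stone=9
After 10 (gather 5 stone): clay=5 flax=9 hinge=1 stone=14
After 11 (gather 1 cobalt): clay=5 cobalt=1 flax=9 hinge=1 stone=14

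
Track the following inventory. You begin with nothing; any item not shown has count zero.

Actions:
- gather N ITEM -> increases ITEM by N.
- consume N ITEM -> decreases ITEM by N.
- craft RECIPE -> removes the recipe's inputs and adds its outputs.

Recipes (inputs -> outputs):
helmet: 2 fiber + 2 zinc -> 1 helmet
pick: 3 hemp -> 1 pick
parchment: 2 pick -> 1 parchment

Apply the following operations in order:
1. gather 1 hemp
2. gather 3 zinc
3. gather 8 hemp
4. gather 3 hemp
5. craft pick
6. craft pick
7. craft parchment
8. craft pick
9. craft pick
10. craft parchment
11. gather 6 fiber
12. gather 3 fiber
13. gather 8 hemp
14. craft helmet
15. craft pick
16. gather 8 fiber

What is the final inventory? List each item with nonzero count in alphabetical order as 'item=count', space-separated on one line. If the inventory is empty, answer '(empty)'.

Answer: fiber=15 helmet=1 hemp=5 parchment=2 pick=1 zinc=1

Derivation:
After 1 (gather 1 hemp): hemp=1
After 2 (gather 3 zinc): hemp=1 zinc=3
After 3 (gather 8 hemp): hemp=9 zinc=3
After 4 (gather 3 hemp): hemp=12 zinc=3
After 5 (craft pick): hemp=9 pick=1 zinc=3
After 6 (craft pick): hemp=6 pick=2 zinc=3
After 7 (craft parchment): hemp=6 parchment=1 zinc=3
After 8 (craft pick): hemp=3 parchment=1 pick=1 zinc=3
After 9 (craft pick): parchment=1 pick=2 zinc=3
After 10 (craft parchment): parchment=2 zinc=3
After 11 (gather 6 fiber): fiber=6 parchment=2 zinc=3
After 12 (gather 3 fiber): fiber=9 parchment=2 zinc=3
After 13 (gather 8 hemp): fiber=9 hemp=8 parchment=2 zinc=3
After 14 (craft helmet): fiber=7 helmet=1 hemp=8 parchment=2 zinc=1
After 15 (craft pick): fiber=7 helmet=1 hemp=5 parchment=2 pick=1 zinc=1
After 16 (gather 8 fiber): fiber=15 helmet=1 hemp=5 parchment=2 pick=1 zinc=1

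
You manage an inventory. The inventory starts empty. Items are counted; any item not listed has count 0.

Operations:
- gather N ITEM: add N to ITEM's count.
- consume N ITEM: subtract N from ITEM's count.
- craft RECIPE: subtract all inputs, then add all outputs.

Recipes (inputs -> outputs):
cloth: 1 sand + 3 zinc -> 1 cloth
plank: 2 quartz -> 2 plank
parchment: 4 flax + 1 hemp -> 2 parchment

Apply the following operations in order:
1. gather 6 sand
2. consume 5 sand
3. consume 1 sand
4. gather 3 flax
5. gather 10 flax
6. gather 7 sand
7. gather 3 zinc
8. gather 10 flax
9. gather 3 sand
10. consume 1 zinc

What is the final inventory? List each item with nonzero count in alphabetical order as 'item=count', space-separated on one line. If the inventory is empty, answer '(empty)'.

Answer: flax=23 sand=10 zinc=2

Derivation:
After 1 (gather 6 sand): sand=6
After 2 (consume 5 sand): sand=1
After 3 (consume 1 sand): (empty)
After 4 (gather 3 flax): flax=3
After 5 (gather 10 flax): flax=13
After 6 (gather 7 sand): flax=13 sand=7
After 7 (gather 3 zinc): flax=13 sand=7 zinc=3
After 8 (gather 10 flax): flax=23 sand=7 zinc=3
After 9 (gather 3 sand): flax=23 sand=10 zinc=3
After 10 (consume 1 zinc): flax=23 sand=10 zinc=2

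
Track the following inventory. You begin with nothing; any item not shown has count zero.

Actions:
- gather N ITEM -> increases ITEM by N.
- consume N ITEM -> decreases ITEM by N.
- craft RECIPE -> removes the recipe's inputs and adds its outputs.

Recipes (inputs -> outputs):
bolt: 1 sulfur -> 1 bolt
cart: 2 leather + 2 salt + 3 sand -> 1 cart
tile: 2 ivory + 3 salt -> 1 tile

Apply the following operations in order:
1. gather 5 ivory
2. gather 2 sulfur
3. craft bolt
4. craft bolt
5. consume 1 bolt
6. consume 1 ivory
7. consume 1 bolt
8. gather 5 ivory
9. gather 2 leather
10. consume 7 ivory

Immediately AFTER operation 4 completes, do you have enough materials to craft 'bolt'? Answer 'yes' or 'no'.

After 1 (gather 5 ivory): ivory=5
After 2 (gather 2 sulfur): ivory=5 sulfur=2
After 3 (craft bolt): bolt=1 ivory=5 sulfur=1
After 4 (craft bolt): bolt=2 ivory=5

Answer: no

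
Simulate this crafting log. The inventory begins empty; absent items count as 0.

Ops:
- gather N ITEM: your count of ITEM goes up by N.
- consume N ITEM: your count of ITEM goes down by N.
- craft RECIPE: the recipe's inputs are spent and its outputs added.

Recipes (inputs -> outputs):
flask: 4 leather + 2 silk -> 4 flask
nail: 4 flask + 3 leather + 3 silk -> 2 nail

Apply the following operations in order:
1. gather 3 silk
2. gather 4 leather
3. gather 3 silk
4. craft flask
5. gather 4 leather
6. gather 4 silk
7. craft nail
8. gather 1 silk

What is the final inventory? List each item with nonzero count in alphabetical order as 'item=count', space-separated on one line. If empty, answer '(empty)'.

After 1 (gather 3 silk): silk=3
After 2 (gather 4 leather): leather=4 silk=3
After 3 (gather 3 silk): leather=4 silk=6
After 4 (craft flask): flask=4 silk=4
After 5 (gather 4 leather): flask=4 leather=4 silk=4
After 6 (gather 4 silk): flask=4 leather=4 silk=8
After 7 (craft nail): leather=1 nail=2 silk=5
After 8 (gather 1 silk): leather=1 nail=2 silk=6

Answer: leather=1 nail=2 silk=6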